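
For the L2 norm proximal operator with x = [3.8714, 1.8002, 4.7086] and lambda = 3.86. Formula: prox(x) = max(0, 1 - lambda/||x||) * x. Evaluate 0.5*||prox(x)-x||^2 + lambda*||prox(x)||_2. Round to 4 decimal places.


Step 1: Compute ||x||.
||x|| = 6.3561
Step 2: Compute scaling factor.
scale = max(0, 1 - 3.86/6.3561) = 0.3927
Step 3: prox(x) = [1.5203, 0.7069, 1.8491]
||prox(x)|| = 2.4961
Step 4: Proximal objective.
0.5*||prox-x||^2 = 7.4498
lambda*||prox|| = 9.6349
Total = 17.0846


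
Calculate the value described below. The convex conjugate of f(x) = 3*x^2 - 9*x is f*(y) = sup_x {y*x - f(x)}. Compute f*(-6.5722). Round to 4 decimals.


f*(y) = sup_x {y*x - a*x^2 - b*x} = sup_x {(y-b)*x - a*x^2}
FOC: (y - b) - 2a*x = 0 => x* = (y - b)/(2a)
x* = (-6.5722 + 9)/(2*3) = 0.4046
f*(-6.5722) = (y-b)^2/(4a) = (-6.5722 + 9)^2/(4*3)
= 5.8942/12 = 0.4912


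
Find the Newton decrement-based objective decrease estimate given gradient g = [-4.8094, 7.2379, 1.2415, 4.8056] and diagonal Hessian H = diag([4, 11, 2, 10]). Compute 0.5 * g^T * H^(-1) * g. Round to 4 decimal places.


Step 1: H is diagonal, so H^(-1) * g = [-1.2024, 0.658, 0.6208, 0.4806].
Step 2: g^T H^(-1) g = sum_i g_i^2 / H_ii
  = (-4.8094)^2/4 + (7.2379)^2/11 + (1.2415)^2/2 + (4.8056)^2/10
  = 5.7826 + 4.7625 + 0.7707 + 2.3094 = 13.6251
Step 3: Objective decrease = 0.5 * g^T H^(-1) g = 6.8125


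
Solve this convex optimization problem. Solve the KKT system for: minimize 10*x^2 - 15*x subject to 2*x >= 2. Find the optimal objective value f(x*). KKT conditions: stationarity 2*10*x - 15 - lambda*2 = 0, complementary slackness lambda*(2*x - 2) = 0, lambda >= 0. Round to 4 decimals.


Step 1: Try lambda = 0 (constraint inactive).
x_unc = 15/(2*10) = 0.75
Check: 2*0.75 = 1.5 < 2 -- violated!
Step 2: Constraint must be active: 2*x = 2
x* = 2/2 = 1.0
lambda = (2*10*1.0 - 15)/2 = 2.5
Step 3: Compute optimal value.
f(x*) = 10*1.0^2 - 15*1.0 = -5.0


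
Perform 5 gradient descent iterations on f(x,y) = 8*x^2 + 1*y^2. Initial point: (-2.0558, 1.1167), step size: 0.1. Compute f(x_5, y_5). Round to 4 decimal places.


Gradient descent on f(x,y) = 8*x^2 + 1*y^2.
Starting point: (-2.0558, 1.1167), alpha = 0.1
Step 1: grad_x = 2*8*-2.0558 = -32.8928, grad_y = 2*1*1.1167 = 2.2334
  x_1 = -2.0558 - 0.1*-32.8928 = 1.2335
  y_1 = 1.1167 - 0.1*2.2334 = 0.8934
Step 2: grad_x = 2*8*1.2335 = 19.7357, grad_y = 2*1*0.8934 = 1.7867
  x_2 = 1.2335 - 0.1*19.7357 = -0.7401
  y_2 = 0.8934 - 0.1*1.7867 = 0.7147
Step 3: grad_x = 2*8*-0.7401 = -11.8414, grad_y = 2*1*0.7147 = 1.4294
  x_3 = -0.7401 - 0.1*-11.8414 = 0.4441
  y_3 = 0.7147 - 0.1*1.4294 = 0.5718
Step 4: grad_x = 2*8*0.4441 = 7.1048, grad_y = 2*1*0.5718 = 1.1435
  x_4 = 0.4441 - 0.1*7.1048 = -0.2664
  y_4 = 0.5718 - 0.1*1.1435 = 0.4574
Step 5: grad_x = 2*8*-0.2664 = -4.2629, grad_y = 2*1*0.4574 = 0.9148
  x_5 = -0.2664 - 0.1*-4.2629 = 0.1599
  y_5 = 0.4574 - 0.1*0.9148 = 0.3659
f(0.1599, 0.3659) = 8*0.1599^2 + 1*0.3659^2 = 0.3383


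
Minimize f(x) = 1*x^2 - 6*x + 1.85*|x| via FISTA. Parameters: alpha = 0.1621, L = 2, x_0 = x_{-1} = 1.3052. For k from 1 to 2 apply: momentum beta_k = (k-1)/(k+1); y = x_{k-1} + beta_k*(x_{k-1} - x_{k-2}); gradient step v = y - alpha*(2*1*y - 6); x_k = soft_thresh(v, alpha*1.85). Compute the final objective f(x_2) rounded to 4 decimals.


FISTA on f(x) = 1*x^2 - 6*x + 1.85*|x|
L = 2, alpha = 0.1621
Iteration 1: beta = 0.0, y = 1.3052 + 0.0*(1.3052 - 1.3052) = 1.3052
  grad(y) = -3.3896, v = y - alpha*grad = 1.8547
  prox(v) = soft_thresh(1.8547, 0.2999) = 1.5548
Iteration 2: beta = 0.3333, y = 1.5548 + 0.3333*(1.5548 - 1.3052) = 1.638
  grad(y) = -2.7241, v = y - alpha*grad = 2.0795
  prox(v) = soft_thresh(2.0795, 0.2999) = 1.7796
f(x_2) = 1*1.7796^2 - 6*1.7796 + 1.85*|1.7796| = -4.2184


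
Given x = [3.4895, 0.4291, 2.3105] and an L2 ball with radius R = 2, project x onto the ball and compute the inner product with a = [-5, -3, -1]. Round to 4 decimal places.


Step 1: Compute ||x|| (intermediates to 6 decimals).
||x|| = sqrt(3.4895^2 + 0.4291^2 + 2.3105^2) = 4.207035
Step 2: Project.
Since ||x|| > R, scale = R/||x|| = 2/4.207035 = 0.475394, proj(x) = scale * x
proj(x) = [1.658887, 0.203992, 1.098398]
Step 3: Dot product.
a^T * proj(x) = -5*1.658887 - 3*0.203992 - 1*1.098398 = -10.0048


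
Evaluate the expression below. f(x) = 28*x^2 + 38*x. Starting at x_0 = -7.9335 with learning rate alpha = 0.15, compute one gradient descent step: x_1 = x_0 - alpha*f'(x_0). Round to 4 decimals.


We compute the gradient at x_0 and apply the update.
f'(x) = 56*x + 38
f'(-7.9335) = 56*-7.9335 + 38 = -406.276
x_1 = -7.9335 - 0.15*-406.276 = 53.0079


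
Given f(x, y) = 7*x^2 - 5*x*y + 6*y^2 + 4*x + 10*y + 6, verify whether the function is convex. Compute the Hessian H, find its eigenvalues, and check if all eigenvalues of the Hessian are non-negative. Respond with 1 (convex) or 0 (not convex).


The Hessian of f(x,y) = 7*x^2 - 5*x*y + 6*y^2 + 4*x + 10*y + 6 is:
H = [[14, -5], [-5, 12]]
Trace = 14 + 12 = 26
Determinant = 14*12 - (-5)^2 = 143
Discriminant = (26)^2 - 4*143 = 104.0
Eigenvalues: lambda_1 = 7.901, lambda_2 = 18.099
The function is convex.

1


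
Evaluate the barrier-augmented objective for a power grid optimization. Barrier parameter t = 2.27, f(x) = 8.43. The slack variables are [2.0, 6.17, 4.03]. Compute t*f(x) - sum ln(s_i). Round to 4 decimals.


Step 1: Compute log-barrier.
ln values: [0.6931, 1.8197, 1.3938]
phi = -(0.6931 + 1.8197 + 1.3938) = -3.9066
Step 2: Compute augmented objective.
t*f(x) = 2.27*8.43 = 19.1361
Total = 19.1361 - 3.9066 = 15.2295


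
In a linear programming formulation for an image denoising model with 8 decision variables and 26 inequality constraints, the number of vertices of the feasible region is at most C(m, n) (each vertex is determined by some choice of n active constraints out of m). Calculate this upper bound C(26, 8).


Each vertex corresponds to some choice of n active constraints out of m, so the number of vertices is at most C(m, n) = m! / (n!(m-n)!).
m = 26, n = 8
Numerator: 26 * 25 * 24 * 23 * 22 * 21 * 20 * 19
Denominator: 8! = 40320
C(26, 8) = 1562275


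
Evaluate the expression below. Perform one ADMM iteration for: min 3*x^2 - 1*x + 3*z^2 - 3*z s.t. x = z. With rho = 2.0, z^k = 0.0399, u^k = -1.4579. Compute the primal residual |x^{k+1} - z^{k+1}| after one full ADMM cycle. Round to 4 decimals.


ADMM iteration with rho = 2.0, z^k = 0.0399, u^k = -1.4579
Step 1: x-update.
Minimize 3*x^2 - 1*x + (2.0/2)*(x - 0.0399 - 1.4579)^2
FOC: (2*3 + 2.0)*x = 1 + 2.0*(0.0399 + 1.4579)
x^{k+1} = 0.4995
Step 2: z-update.
Minimize 3*z^2 - 3*z + (2.0/2)*(0.4995 - z - 1.4579)^2
FOC: (2*3 + 2.0)*z = 3 + 2.0*(0.4995 - 1.4579)
z^{k+1} = 0.1354
Step 3: u-update.
u^{k+1} = -1.4579 + 0.4995 - 0.1354 = -1.0938
Step 4: Primal residual = |0.4995 - 0.1354| = 0.3641


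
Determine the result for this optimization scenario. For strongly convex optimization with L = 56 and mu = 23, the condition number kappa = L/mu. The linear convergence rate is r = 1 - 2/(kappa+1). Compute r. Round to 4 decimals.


Step 1: Compute the condition number.
kappa = L/mu = 56/23 = 2.4348
Step 2: Compute the convergence rate.
r = 1 - 2/(kappa + 1) = 1 - 2*mu/(L + mu) = (L - mu)/(L + mu) = 33/79 = 0.4177


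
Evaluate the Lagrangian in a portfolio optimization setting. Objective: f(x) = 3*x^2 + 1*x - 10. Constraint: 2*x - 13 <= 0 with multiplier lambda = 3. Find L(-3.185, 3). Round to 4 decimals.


Step 1: Evaluate f(x).
f(-3.185) = 3*(-3.185)^2 + 1*(-3.185) - 10 = 17.2477
Step 2: Evaluate g(x).
g(-3.185) = 2*-3.185 - 13 = -19.37
Step 3: Compute Lagrangian.
L = 17.2477 + 3*-19.37 = -40.8623


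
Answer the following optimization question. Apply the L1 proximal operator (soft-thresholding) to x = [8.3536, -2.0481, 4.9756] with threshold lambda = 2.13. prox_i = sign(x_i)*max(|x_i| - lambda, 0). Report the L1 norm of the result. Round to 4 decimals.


Soft-thresholding with lambda = 2.13:
prox(8.3536) = sign(8.3536)*max(|8.3536| - 2.13, 0) = 6.2236
prox(-2.0481) = sign(-2.0481)*max(|-2.0481| - 2.13, 0) = 0.0
prox(4.9756) = sign(4.9756)*max(|4.9756| - 2.13, 0) = 2.8456
prox(x) = [6.2236, 0.0, 2.8456]
||prox(x)||_1 = 6.2236 + 0.0 + 2.8456 = 9.0692


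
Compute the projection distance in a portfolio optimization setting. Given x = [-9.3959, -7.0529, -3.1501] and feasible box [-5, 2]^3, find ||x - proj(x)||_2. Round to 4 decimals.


Project each component onto [-5, 2].
clip(-9.3959) = -5.0, clip(-7.0529) = -5.0, clip(-3.1501) = -3.1501
Projection = [-5.0, -5.0, -3.1501]
Squared diffs: [19.3239, 4.2144, 0.0]
Distance = sqrt(23.5383) = 4.8516


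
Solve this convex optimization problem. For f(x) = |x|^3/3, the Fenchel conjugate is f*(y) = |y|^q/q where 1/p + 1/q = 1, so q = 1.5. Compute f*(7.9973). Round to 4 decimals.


The conjugate exponent q satisfies 1/p + 1/q = 1.
p = 3, so q = 3/(3 - 1) = 1.5
|y|^q = 7.9973^1.5 = 22.616
f*(7.9973) = 22.616 / 1.5 = 15.0773


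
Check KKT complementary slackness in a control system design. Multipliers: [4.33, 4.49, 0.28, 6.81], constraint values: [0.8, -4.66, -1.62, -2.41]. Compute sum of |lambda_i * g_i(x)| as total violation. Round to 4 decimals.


KKT complementary slackness check:
lambda_1 * g_1 = 4.33 * 0.8 = 3.464
lambda_2 * g_2 = 4.49 * -4.66 = -20.9234
lambda_3 * g_3 = 0.28 * -1.62 = -0.4536
lambda_4 * g_4 = 6.81 * -2.41 = -16.4121
Total violation = 3.464 + 20.9234 + 0.4536 + 16.4121 = 41.2531


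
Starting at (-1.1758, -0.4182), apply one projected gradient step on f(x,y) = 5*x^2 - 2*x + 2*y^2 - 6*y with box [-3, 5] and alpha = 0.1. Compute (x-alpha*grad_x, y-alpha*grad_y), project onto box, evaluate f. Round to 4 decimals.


Step 1: Compute gradient at (-1.1758, -0.4182).
grad_x = 2*5*-1.1758 - 2 = -13.758
grad_y = 2*2*-0.4182 - 6 = -7.6728
Step 2: Gradient step.
x_raw = -1.1758 - 0.1*-13.758 = 0.2
y_raw = -0.4182 - 0.1*-7.6728 = 0.3491
Step 3: Project onto [-3, 5].
x_proj = clip(0.2) = 0.2
y_proj = clip(0.3491) = 0.3491
Step 4: Evaluate f.
f(0.2, 0.3491) = -2.0508


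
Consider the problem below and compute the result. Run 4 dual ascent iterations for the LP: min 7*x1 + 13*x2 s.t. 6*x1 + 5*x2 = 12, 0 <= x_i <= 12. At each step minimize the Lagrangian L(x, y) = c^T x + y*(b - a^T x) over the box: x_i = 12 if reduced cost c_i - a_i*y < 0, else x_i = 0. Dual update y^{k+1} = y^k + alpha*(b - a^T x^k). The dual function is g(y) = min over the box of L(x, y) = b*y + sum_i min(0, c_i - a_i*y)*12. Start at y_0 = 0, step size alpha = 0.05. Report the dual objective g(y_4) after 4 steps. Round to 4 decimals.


Dual ascent for LP: min 7*x1 + 13*x2, 6*x1 + 5*x2 = 12, 0 <= x_i <= 12
Step 1: y^k = 0.0, reduced costs: (7.0, 13.0)
  x^k = (0.0, 0.0), subgradient = b - a^T x = 12.0
  y^{k+1} = 0.0 + 0.05*12.0 = 0.6
Step 2: y^k = 0.6, reduced costs: (3.4, 10.0)
  x^k = (0.0, 0.0), subgradient = b - a^T x = 12.0
  y^{k+1} = 0.6 + 0.05*12.0 = 1.2
Step 3: y^k = 1.2, reduced costs: (-0.2, 7.0)
  x^k = (12.0, 0.0), subgradient = b - a^T x = -60.0
  y^{k+1} = 1.2 + 0.05*-60.0 = -1.8
Step 4: y^k = -1.8, reduced costs: (17.8, 22.0)
  x^k = (0.0, 0.0), subgradient = b - a^T x = 12.0
  y^{k+1} = -1.8 + 0.05*12.0 = -1.2
Dual objective at y_4 = -1.2: reduced costs (14.2, 19.0), box minimizer x = (0.0, 0.0)
g(y_4) = b*y + (c1 - a1*y)*x1 + (c2 - a2*y)*x2 = 12*(-1.2) + 14.2*0.0 + 19.0*0.0 = -14.4 + 0.0 + 0.0 = -14.4


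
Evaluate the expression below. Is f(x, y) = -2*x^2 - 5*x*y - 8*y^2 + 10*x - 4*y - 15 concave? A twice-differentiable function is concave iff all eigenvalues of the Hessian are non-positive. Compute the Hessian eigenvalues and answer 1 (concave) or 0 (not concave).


The Hessian of f(x,y) = -2*x^2 - 5*x*y - 8*y^2 + 10*x - 4*y - 15 is:
H = [[-4, -5], [-5, -16]]
Trace = -4 - 16 = -20
Determinant = -4*-16 - (-5)^2 = 39
Discriminant = (-20)^2 - 4*39 = 244.0
Eigenvalues: lambda_1 = -17.8102, lambda_2 = -2.1898
The function is concave.

1


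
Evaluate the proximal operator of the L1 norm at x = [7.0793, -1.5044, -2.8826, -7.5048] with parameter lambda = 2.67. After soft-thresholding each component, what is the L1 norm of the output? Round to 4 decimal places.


Soft-thresholding with lambda = 2.67:
prox(7.0793) = sign(7.0793)*max(|7.0793| - 2.67, 0) = 4.4093
prox(-1.5044) = sign(-1.5044)*max(|-1.5044| - 2.67, 0) = 0.0
prox(-2.8826) = sign(-2.8826)*max(|-2.8826| - 2.67, 0) = -0.2126
prox(-7.5048) = sign(-7.5048)*max(|-7.5048| - 2.67, 0) = -4.8348
prox(x) = [4.4093, 0.0, -0.2126, -4.8348]
||prox(x)||_1 = 4.4093 + 0.0 + 0.2126 + 4.8348 = 9.4567


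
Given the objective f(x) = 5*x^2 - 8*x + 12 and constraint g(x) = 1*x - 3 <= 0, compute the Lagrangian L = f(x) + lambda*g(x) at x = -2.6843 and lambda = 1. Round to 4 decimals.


Step 1: Evaluate f(x).
f(-2.6843) = 5*(-2.6843)^2 - 8*(-2.6843) + 12 = 69.5017
Step 2: Evaluate g(x).
g(-2.6843) = 1*-2.6843 - 3 = -5.6843
Step 3: Compute Lagrangian.
L = 69.5017 + 1*-5.6843 = 63.8174


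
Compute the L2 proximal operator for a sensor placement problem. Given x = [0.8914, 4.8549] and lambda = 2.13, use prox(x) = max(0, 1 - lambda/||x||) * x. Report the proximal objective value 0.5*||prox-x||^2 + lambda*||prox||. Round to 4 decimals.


Step 1: Compute ||x||.
||x|| = 4.9361
Step 2: Compute scaling factor.
scale = max(0, 1 - 2.13/4.9361) = 0.5685
Step 3: prox(x) = [0.5067, 2.7599]
||prox(x)|| = 2.8061
Step 4: Proximal objective.
0.5*||prox-x||^2 = 2.2685
lambda*||prox|| = 5.977
Total = 8.2453


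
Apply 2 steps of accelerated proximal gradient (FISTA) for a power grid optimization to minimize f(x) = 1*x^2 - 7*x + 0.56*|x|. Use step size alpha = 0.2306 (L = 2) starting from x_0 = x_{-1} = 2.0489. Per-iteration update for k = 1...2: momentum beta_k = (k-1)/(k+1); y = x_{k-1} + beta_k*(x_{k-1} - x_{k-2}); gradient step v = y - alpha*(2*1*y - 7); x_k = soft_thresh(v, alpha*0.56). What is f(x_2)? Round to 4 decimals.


FISTA on f(x) = 1*x^2 - 7*x + 0.56*|x|
L = 2, alpha = 0.2306
Iteration 1: beta = 0.0, y = 2.0489 + 0.0*(2.0489 - 2.0489) = 2.0489
  grad(y) = -2.9022, v = y - alpha*grad = 2.7181
  prox(v) = soft_thresh(2.7181, 0.1291) = 2.589
Iteration 2: beta = 0.3333, y = 2.589 + 0.3333*(2.589 - 2.0489) = 2.769
  grad(y) = -1.4619, v = y - alpha*grad = 3.1062
  prox(v) = soft_thresh(3.1062, 0.1291) = 2.977
f(x_2) = 1*2.977^2 - 7*2.977 + 0.56*|2.977| = -10.3094


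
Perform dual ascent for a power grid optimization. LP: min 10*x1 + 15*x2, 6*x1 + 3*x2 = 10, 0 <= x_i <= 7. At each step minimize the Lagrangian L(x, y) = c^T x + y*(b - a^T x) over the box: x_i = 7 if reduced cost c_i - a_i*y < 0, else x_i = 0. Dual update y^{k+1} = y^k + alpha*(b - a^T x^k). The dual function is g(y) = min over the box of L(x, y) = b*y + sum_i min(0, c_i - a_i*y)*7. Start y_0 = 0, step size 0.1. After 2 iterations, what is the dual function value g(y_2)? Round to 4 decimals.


Dual ascent for LP: min 10*x1 + 15*x2, 6*x1 + 3*x2 = 10, 0 <= x_i <= 7
Step 1: y^k = 0.0, reduced costs: (10.0, 15.0)
  x^k = (0.0, 0.0), subgradient = b - a^T x = 10.0
  y^{k+1} = 0.0 + 0.1*10.0 = 1.0
Step 2: y^k = 1.0, reduced costs: (4.0, 12.0)
  x^k = (0.0, 0.0), subgradient = b - a^T x = 10.0
  y^{k+1} = 1.0 + 0.1*10.0 = 2.0
Dual objective at y_2 = 2.0: reduced costs (-2.0, 9.0), box minimizer x = (7.0, 0.0)
g(y_2) = b*y + (c1 - a1*y)*x1 + (c2 - a2*y)*x2 = 10*2.0 + (-2.0)*7.0 + 9.0*0.0 = 20.0 - 14.0 + 0.0 = 6.0


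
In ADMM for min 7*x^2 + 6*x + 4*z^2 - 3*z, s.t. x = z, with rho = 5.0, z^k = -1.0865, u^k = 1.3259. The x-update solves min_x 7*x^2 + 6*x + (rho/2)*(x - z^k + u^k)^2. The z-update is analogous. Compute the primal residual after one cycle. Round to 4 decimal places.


ADMM iteration with rho = 5.0, z^k = -1.0865, u^k = 1.3259
Step 1: x-update.
Minimize 7*x^2 + 6*x + (5.0/2)*(x + 1.0865 + 1.3259)^2
FOC: (2*7 + 5.0)*x = -6 + 5.0*(-1.0865 - 1.3259)
x^{k+1} = -0.9506
Step 2: z-update.
Minimize 4*z^2 - 3*z + (5.0/2)*(-0.9506 - z + 1.3259)^2
FOC: (2*4 + 5.0)*z = 3 + 5.0*(-0.9506 + 1.3259)
z^{k+1} = 0.3751
Step 3: u-update.
u^{k+1} = 1.3259 - 0.9506 - 0.3751 = 0.0002
Step 4: Primal residual = |-0.9506 - 0.3751| = 1.3257


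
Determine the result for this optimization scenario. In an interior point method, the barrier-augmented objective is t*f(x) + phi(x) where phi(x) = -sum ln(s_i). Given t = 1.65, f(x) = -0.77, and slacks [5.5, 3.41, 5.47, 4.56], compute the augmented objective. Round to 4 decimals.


Step 1: Compute log-barrier.
ln values: [1.7047, 1.2267, 1.6993, 1.5173]
phi = -(1.7047 + 1.2267 + 1.6993 + 1.5173) = -6.1481
Step 2: Compute augmented objective.
t*f(x) = 1.65*-0.77 = -1.2705
Total = -1.2705 - 6.1481 = -7.4186


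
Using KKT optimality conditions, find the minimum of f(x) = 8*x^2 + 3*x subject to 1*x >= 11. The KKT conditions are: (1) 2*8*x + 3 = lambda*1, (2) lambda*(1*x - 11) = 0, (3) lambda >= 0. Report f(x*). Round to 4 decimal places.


Step 1: Try lambda = 0 (constraint inactive).
x_unc = -3/(2*8) = -0.1875
Check: 1*-0.1875 = -0.1875 < 11 -- violated!
Step 2: Constraint must be active: 1*x = 11
x* = 11/1 = 11.0
lambda = (2*8*11.0 + 3)/1 = 179.0
Step 3: Compute optimal value.
f(x*) = 8*11.0^2 + 3*11.0 = 1001.0


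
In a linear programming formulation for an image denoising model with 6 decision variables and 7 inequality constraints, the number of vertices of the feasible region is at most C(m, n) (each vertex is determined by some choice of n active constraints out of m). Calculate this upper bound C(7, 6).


Each vertex corresponds to some choice of n active constraints out of m, so the number of vertices is at most C(m, n) = m! / (n!(m-n)!).
m = 7, n = 6
Numerator: 7 * 6 * 5 * 4 * 3 * 2
Denominator: 6! = 720
C(7, 6) = 7


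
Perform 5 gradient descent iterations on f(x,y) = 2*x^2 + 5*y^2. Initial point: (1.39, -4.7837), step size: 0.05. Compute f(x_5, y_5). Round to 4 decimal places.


Gradient descent on f(x,y) = 2*x^2 + 5*y^2.
Starting point: (1.39, -4.7837), alpha = 0.05
Step 1: grad_x = 2*2*1.39 = 5.56, grad_y = 2*5*-4.7837 = -47.837
  x_1 = 1.39 - 0.05*5.56 = 1.112
  y_1 = -4.7837 - 0.05*-47.837 = -2.3919
Step 2: grad_x = 2*2*1.112 = 4.448, grad_y = 2*5*-2.3919 = -23.9185
  x_2 = 1.112 - 0.05*4.448 = 0.8896
  y_2 = -2.3919 - 0.05*-23.9185 = -1.1959
Step 3: grad_x = 2*2*0.8896 = 3.5584, grad_y = 2*5*-1.1959 = -11.9593
  x_3 = 0.8896 - 0.05*3.5584 = 0.7117
  y_3 = -1.1959 - 0.05*-11.9593 = -0.598
Step 4: grad_x = 2*2*0.7117 = 2.8467, grad_y = 2*5*-0.598 = -5.9796
  x_4 = 0.7117 - 0.05*2.8467 = 0.5693
  y_4 = -0.598 - 0.05*-5.9796 = -0.299
Step 5: grad_x = 2*2*0.5693 = 2.2774, grad_y = 2*5*-0.299 = -2.9898
  x_5 = 0.5693 - 0.05*2.2774 = 0.4555
  y_5 = -0.299 - 0.05*-2.9898 = -0.1495
f(0.4555, -0.1495) = 2*0.4555^2 + 5*(-0.1495)^2 = 0.5267


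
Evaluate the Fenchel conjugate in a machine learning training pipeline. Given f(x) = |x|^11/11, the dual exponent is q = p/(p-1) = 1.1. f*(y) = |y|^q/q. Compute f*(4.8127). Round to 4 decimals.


The conjugate exponent q satisfies 1/p + 1/q = 1.
p = 11, so q = 11/(11 - 1) = 1.1
|y|^q = 4.8127^1.1 = 5.6315
f*(4.8127) = 5.6315 / 1.1 = 5.1196


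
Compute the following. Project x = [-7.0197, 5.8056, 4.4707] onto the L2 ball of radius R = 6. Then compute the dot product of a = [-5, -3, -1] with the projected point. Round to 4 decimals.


Step 1: Compute ||x|| (intermediates to 6 decimals).
||x|| = sqrt((-7.0197)^2 + 5.8056^2 + 4.4707^2) = 10.147332
Step 2: Project.
Since ||x|| > R, scale = R/||x|| = 6/10.147332 = 0.591288, proj(x) = scale * x
proj(x) = [-4.150664, 3.432782, 2.643471]
Step 3: Dot product.
a^T * proj(x) = -5*(-4.150664) - 3*3.432782 - 1*2.643471 = 7.8115


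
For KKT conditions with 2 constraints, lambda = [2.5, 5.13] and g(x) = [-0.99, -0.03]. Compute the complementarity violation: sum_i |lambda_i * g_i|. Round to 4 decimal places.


KKT complementary slackness check:
lambda_1 * g_1 = 2.5 * -0.99 = -2.475
lambda_2 * g_2 = 5.13 * -0.03 = -0.1539
Total violation = 2.475 + 0.1539 = 2.6289


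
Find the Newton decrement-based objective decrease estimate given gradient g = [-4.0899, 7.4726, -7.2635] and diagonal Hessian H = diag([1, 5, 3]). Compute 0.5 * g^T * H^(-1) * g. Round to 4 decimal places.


Step 1: H is diagonal, so H^(-1) * g = [-4.0899, 1.4945, -2.4212].
Step 2: g^T H^(-1) g = sum_i g_i^2 / H_ii
  = (-4.0899)^2/1 + (7.4726)^2/5 + (-7.2635)^2/3
  = 16.7273 + 11.168 + 17.5861 = 45.4814
Step 3: Objective decrease = 0.5 * g^T H^(-1) g = 22.7407


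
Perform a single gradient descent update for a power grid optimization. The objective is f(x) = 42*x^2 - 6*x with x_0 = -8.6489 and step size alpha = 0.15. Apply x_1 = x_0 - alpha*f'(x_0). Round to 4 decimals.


We compute the gradient at x_0 and apply the update.
f'(x) = 84*x - 6
f'(-8.6489) = 84*-8.6489 - 6 = -732.5076
x_1 = -8.6489 - 0.15*-732.5076 = 101.2272


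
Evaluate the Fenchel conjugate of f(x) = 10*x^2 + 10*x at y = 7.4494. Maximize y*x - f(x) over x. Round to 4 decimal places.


f*(y) = sup_x {y*x - a*x^2 - b*x} = sup_x {(y-b)*x - a*x^2}
FOC: (y - b) - 2a*x = 0 => x* = (y - b)/(2a)
x* = (7.4494 - 10)/(2*10) = -0.1275
f*(7.4494) = (y-b)^2/(4a) = (7.4494 - 10)^2/(4*10)
= 6.5056/40 = 0.1626


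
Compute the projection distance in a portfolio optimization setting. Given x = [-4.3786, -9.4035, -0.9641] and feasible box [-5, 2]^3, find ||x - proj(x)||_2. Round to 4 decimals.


Project each component onto [-5, 2].
clip(-4.3786) = -4.3786, clip(-9.4035) = -5.0, clip(-0.9641) = -0.9641
Projection = [-4.3786, -5.0, -0.9641]
Squared diffs: [0.0, 19.3908, 0.0]
Distance = sqrt(19.3908) = 4.4035


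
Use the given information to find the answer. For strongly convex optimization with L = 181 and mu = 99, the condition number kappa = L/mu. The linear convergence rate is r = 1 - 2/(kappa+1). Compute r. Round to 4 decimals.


Step 1: Compute the condition number.
kappa = L/mu = 181/99 = 1.8283
Step 2: Compute the convergence rate.
r = 1 - 2/(kappa + 1) = 1 - 2*mu/(L + mu) = (L - mu)/(L + mu) = 82/280 = 0.2929


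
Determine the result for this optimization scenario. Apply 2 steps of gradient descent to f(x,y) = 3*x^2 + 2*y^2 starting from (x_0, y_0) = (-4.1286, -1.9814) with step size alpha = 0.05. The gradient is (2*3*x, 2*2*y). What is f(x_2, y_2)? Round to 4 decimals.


Gradient descent on f(x,y) = 3*x^2 + 2*y^2.
Starting point: (-4.1286, -1.9814), alpha = 0.05
Step 1: grad_x = 2*3*-4.1286 = -24.7716, grad_y = 2*2*-1.9814 = -7.9256
  x_1 = -4.1286 - 0.05*-24.7716 = -2.89
  y_1 = -1.9814 - 0.05*-7.9256 = -1.5851
Step 2: grad_x = 2*3*-2.89 = -17.3401, grad_y = 2*2*-1.5851 = -6.3405
  x_2 = -2.89 - 0.05*-17.3401 = -2.023
  y_2 = -1.5851 - 0.05*-6.3405 = -1.2681
f(-2.023, -1.2681) = 3*(-2.023)^2 + 2*(-1.2681)^2 = 15.4939


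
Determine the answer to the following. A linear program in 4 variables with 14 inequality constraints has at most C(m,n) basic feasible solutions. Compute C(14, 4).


Each vertex corresponds to some choice of n active constraints out of m, so the number of vertices is at most C(m, n) = m! / (n!(m-n)!).
m = 14, n = 4
Numerator: 14 * 13 * 12 * 11
Denominator: 4! = 24
C(14, 4) = 1001


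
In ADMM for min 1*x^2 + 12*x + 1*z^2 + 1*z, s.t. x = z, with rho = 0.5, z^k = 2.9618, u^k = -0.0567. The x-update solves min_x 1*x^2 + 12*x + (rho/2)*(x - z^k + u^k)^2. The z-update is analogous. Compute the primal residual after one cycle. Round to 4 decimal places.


ADMM iteration with rho = 0.5, z^k = 2.9618, u^k = -0.0567
Step 1: x-update.
Minimize 1*x^2 + 12*x + (0.5/2)*(x - 2.9618 - 0.0567)^2
FOC: (2*1 + 0.5)*x = -12 + 0.5*(2.9618 + 0.0567)
x^{k+1} = -4.1963
Step 2: z-update.
Minimize 1*z^2 + 1*z + (0.5/2)*(-4.1963 - z - 0.0567)^2
FOC: (2*1 + 0.5)*z = -1 + 0.5*(-4.1963 - 0.0567)
z^{k+1} = -1.2506
Step 3: u-update.
u^{k+1} = -0.0567 - 4.1963 + 1.2506 = -3.0024
Step 4: Primal residual = |-4.1963 + 1.2506| = 2.9457


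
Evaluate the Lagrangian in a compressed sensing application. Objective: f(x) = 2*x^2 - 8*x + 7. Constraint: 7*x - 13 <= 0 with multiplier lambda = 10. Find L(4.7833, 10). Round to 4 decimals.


Step 1: Evaluate f(x).
f(4.7833) = 2*4.7833^2 - 8*4.7833 + 7 = 14.4935
Step 2: Evaluate g(x).
g(4.7833) = 7*4.7833 - 13 = 20.4831
Step 3: Compute Lagrangian.
L = 14.4935 + 10*20.4831 = 219.3245


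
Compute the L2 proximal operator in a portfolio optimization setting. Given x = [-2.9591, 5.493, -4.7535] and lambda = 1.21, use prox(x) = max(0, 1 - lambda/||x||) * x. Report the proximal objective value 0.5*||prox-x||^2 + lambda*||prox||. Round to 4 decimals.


Step 1: Compute ||x||.
||x|| = 7.8438
Step 2: Compute scaling factor.
scale = max(0, 1 - 1.21/7.8438) = 0.8457
Step 3: prox(x) = [-2.5026, 4.6456, -4.0202]
||prox(x)|| = 6.6338
Step 4: Proximal objective.
0.5*||prox-x||^2 = 0.7321
lambda*||prox|| = 8.0269
Total = 8.7589


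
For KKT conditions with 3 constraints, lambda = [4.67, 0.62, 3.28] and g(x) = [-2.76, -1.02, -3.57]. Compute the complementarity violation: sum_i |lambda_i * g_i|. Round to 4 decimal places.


KKT complementary slackness check:
lambda_1 * g_1 = 4.67 * -2.76 = -12.8892
lambda_2 * g_2 = 0.62 * -1.02 = -0.6324
lambda_3 * g_3 = 3.28 * -3.57 = -11.7096
Total violation = 12.8892 + 0.6324 + 11.7096 = 25.2312


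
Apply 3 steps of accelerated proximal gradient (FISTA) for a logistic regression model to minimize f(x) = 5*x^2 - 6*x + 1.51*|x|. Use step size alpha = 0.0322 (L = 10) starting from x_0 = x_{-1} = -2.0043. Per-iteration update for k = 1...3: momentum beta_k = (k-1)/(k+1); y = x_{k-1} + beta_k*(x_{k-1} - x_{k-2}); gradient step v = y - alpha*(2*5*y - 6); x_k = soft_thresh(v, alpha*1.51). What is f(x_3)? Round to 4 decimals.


FISTA on f(x) = 5*x^2 - 6*x + 1.51*|x|
L = 10, alpha = 0.0322
Iteration 1: beta = 0.0, y = -2.0043 + 0.0*(-2.0043 + 2.0043) = -2.0043
  grad(y) = -26.043, v = y - alpha*grad = -1.1657
  prox(v) = soft_thresh(-1.1657, 0.0486) = -1.1171
Iteration 2: beta = 0.3333, y = -1.1171 + 0.3333*(-1.1171 + 2.0043) = -0.8214
  grad(y) = -14.2136, v = y - alpha*grad = -0.3637
  prox(v) = soft_thresh(-0.3637, 0.0486) = -0.3151
Iteration 3: beta = 0.5, y = -0.3151 + 0.5*(-0.3151 + 1.1171) = 0.086
  grad(y) = -5.1404, v = y - alpha*grad = 0.2515
  prox(v) = soft_thresh(0.2515, 0.0486) = 0.2029
f(x_3) = 5*0.2029^2 - 6*0.2029 + 1.51*|0.2029| = -0.7051


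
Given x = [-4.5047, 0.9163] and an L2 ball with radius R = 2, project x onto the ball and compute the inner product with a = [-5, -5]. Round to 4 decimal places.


Step 1: Compute ||x|| (intermediates to 6 decimals).
||x|| = sqrt((-4.5047)^2 + 0.9163^2) = 4.596948
Step 2: Project.
Since ||x|| > R, scale = R/||x|| = 2/4.596948 = 0.435071, proj(x) = scale * x
proj(x) = [-1.959864, 0.398656]
Step 3: Dot product.
a^T * proj(x) = -5*(-1.959864) - 5*0.398656 = 7.806


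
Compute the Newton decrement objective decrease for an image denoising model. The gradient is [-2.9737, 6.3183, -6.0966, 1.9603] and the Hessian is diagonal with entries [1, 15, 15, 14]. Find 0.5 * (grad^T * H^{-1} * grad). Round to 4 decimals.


Step 1: H is diagonal, so H^(-1) * g = [-2.9737, 0.4212, -0.4064, 0.14].
Step 2: g^T H^(-1) g = sum_i g_i^2 / H_ii
  = (-2.9737)^2/1 + (6.3183)^2/15 + (-6.0966)^2/15 + (1.9603)^2/14
  = 8.8429 + 2.6614 + 2.4779 + 0.2745 = 14.2567
Step 3: Objective decrease = 0.5 * g^T H^(-1) g = 7.1283


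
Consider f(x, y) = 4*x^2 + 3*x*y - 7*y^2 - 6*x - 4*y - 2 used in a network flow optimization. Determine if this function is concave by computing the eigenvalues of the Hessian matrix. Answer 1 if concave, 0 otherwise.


The Hessian of f(x,y) = 4*x^2 + 3*x*y - 7*y^2 - 6*x - 4*y - 2 is:
H = [[8, 3], [3, -14]]
Trace = 8 - 14 = -6
Determinant = 8*-14 - (3)^2 = -121
Discriminant = (-6)^2 - 4*-121 = 520.0
Eigenvalues: lambda_1 = -14.4018, lambda_2 = 8.4018
The function is not concave.

0


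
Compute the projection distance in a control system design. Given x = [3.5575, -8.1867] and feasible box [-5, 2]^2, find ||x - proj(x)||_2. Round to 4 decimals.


Project each component onto [-5, 2].
clip(3.5575) = 2.0, clip(-8.1867) = -5.0
Projection = [2.0, -5.0]
Squared diffs: [2.4258, 10.1551]
Distance = sqrt(12.5809) = 3.547


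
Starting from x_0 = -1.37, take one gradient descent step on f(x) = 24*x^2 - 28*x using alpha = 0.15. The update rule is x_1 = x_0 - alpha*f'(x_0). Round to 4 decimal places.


We compute the gradient at x_0 and apply the update.
f'(x) = 48*x - 28
f'(-1.37) = 48*-1.37 - 28 = -93.76
x_1 = -1.37 - 0.15*-93.76 = 12.694


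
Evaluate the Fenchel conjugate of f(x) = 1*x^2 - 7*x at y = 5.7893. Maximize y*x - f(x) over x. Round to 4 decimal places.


f*(y) = sup_x {y*x - a*x^2 - b*x} = sup_x {(y-b)*x - a*x^2}
FOC: (y - b) - 2a*x = 0 => x* = (y - b)/(2a)
x* = (5.7893 + 7)/(2*1) = 6.3947
f*(5.7893) = (y-b)^2/(4a) = (5.7893 + 7)^2/(4*1)
= 163.5662/4 = 40.8915


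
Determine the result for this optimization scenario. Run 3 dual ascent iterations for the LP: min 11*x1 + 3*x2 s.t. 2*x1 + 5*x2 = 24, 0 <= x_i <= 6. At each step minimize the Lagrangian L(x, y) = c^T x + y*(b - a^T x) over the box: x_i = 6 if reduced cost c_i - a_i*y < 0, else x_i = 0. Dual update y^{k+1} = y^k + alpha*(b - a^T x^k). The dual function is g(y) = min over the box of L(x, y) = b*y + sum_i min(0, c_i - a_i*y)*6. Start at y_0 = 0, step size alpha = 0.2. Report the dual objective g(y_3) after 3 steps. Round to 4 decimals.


Dual ascent for LP: min 11*x1 + 3*x2, 2*x1 + 5*x2 = 24, 0 <= x_i <= 6
Step 1: y^k = 0.0, reduced costs: (11.0, 3.0)
  x^k = (0.0, 0.0), subgradient = b - a^T x = 24.0
  y^{k+1} = 0.0 + 0.2*24.0 = 4.8
Step 2: y^k = 4.8, reduced costs: (1.4, -21.0)
  x^k = (0.0, 6.0), subgradient = b - a^T x = -6.0
  y^{k+1} = 4.8 + 0.2*-6.0 = 3.6
Step 3: y^k = 3.6, reduced costs: (3.8, -15.0)
  x^k = (0.0, 6.0), subgradient = b - a^T x = -6.0
  y^{k+1} = 3.6 + 0.2*-6.0 = 2.4
Dual objective at y_3 = 2.4: reduced costs (6.2, -9.0), box minimizer x = (0.0, 6.0)
g(y_3) = b*y + (c1 - a1*y)*x1 + (c2 - a2*y)*x2 = 24*2.4 + 6.2*0.0 + (-9.0)*6.0 = 57.6 + 0.0 - 54.0 = 3.6


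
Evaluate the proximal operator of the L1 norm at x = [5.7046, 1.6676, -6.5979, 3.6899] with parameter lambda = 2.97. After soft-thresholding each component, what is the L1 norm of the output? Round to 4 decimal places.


Soft-thresholding with lambda = 2.97:
prox(5.7046) = sign(5.7046)*max(|5.7046| - 2.97, 0) = 2.7346
prox(1.6676) = sign(1.6676)*max(|1.6676| - 2.97, 0) = 0.0
prox(-6.5979) = sign(-6.5979)*max(|-6.5979| - 2.97, 0) = -3.6279
prox(3.6899) = sign(3.6899)*max(|3.6899| - 2.97, 0) = 0.7199
prox(x) = [2.7346, 0.0, -3.6279, 0.7199]
||prox(x)||_1 = 2.7346 + 0.0 + 3.6279 + 0.7199 = 7.0824


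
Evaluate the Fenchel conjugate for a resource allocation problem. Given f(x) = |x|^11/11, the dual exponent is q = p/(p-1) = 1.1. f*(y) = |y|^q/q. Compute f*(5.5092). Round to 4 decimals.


The conjugate exponent q satisfies 1/p + 1/q = 1.
p = 11, so q = 11/(11 - 1) = 1.1
|y|^q = 5.5092^1.1 = 6.5343
f*(5.5092) = 6.5343 / 1.1 = 5.9402


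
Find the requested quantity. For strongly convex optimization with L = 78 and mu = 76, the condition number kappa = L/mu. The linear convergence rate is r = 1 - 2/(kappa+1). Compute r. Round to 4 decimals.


Step 1: Compute the condition number.
kappa = L/mu = 78/76 = 1.0263
Step 2: Compute the convergence rate.
r = 1 - 2/(kappa + 1) = 1 - 2*mu/(L + mu) = (L - mu)/(L + mu) = 2/154 = 0.013


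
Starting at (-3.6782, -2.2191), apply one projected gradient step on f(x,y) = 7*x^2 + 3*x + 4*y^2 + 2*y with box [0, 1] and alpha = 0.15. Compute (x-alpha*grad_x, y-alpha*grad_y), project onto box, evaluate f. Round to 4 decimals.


Step 1: Compute gradient at (-3.6782, -2.2191).
grad_x = 2*7*-3.6782 + 3 = -48.4948
grad_y = 2*4*-2.2191 + 2 = -15.7528
Step 2: Gradient step.
x_raw = -3.6782 - 0.15*-48.4948 = 3.596
y_raw = -2.2191 - 0.15*-15.7528 = 0.1438
Step 3: Project onto [0, 1].
x_proj = clip(3.596) = 1.0
y_proj = clip(0.1438) = 0.1438
Step 4: Evaluate f.
f(1.0, 0.1438) = 10.3704


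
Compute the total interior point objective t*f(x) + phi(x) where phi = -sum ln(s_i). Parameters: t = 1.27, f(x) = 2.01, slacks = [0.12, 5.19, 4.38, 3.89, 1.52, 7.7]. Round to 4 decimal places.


Step 1: Compute log-barrier.
ln values: [-2.1203, 1.6467, 1.477, 1.3584, 0.4187, 2.0412]
phi = -(-2.1203 + 1.6467 + 1.477 + 1.3584 + 0.4187 + 2.0412) = -4.8219
Step 2: Compute augmented objective.
t*f(x) = 1.27*2.01 = 2.5527
Total = 2.5527 - 4.8219 = -2.2692


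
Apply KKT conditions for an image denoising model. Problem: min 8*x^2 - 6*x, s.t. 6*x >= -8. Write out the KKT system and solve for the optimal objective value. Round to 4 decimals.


Step 1: Try lambda = 0 (constraint inactive).
Stationarity: 2*8*x - 6 = 0
x* = 6/(2*8) = 0.375
Check constraint: 6*0.375 = 2.25 >= -8 -- satisfied.
Step 2: Compute optimal value.
f(x*) = 8*0.375^2 - 6*0.375 = -1.125


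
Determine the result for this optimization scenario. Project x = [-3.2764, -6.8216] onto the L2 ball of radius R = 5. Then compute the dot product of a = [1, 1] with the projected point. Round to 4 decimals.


Step 1: Compute ||x|| (intermediates to 6 decimals).
||x|| = sqrt((-3.2764)^2 + (-6.8216)^2) = 7.56763
Step 2: Project.
Since ||x|| > R, scale = R/||x|| = 5/7.56763 = 0.660709, proj(x) = scale * x
proj(x) = [-2.164747, -4.507093]
Step 3: Dot product.
a^T * proj(x) = 1*(-2.164747) + 1*(-4.507093) = -6.6718


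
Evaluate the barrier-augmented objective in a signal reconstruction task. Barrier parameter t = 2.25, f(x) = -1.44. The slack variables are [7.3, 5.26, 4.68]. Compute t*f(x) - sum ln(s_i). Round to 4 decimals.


Step 1: Compute log-barrier.
ln values: [1.9879, 1.6601, 1.5433]
phi = -(1.9879 + 1.6601 + 1.5433) = -5.1913
Step 2: Compute augmented objective.
t*f(x) = 2.25*-1.44 = -3.24
Total = -3.24 - 5.1913 = -8.4313


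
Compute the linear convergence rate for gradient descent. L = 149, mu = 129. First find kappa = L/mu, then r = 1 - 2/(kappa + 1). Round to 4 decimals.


Step 1: Compute the condition number.
kappa = L/mu = 149/129 = 1.155
Step 2: Compute the convergence rate.
r = 1 - 2/(kappa + 1) = 1 - 2*mu/(L + mu) = (L - mu)/(L + mu) = 20/278 = 0.0719


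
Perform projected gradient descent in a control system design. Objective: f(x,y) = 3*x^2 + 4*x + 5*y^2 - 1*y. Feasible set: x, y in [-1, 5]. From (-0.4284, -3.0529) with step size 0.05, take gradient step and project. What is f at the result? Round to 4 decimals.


Step 1: Compute gradient at (-0.4284, -3.0529).
grad_x = 2*3*-0.4284 + 4 = 1.4296
grad_y = 2*5*-3.0529 - 1 = -31.529
Step 2: Gradient step.
x_raw = -0.4284 - 0.05*1.4296 = -0.4999
y_raw = -3.0529 - 0.05*-31.529 = -1.4765
Step 3: Project onto [-1, 5].
x_proj = clip(-0.4999) = -0.4999
y_proj = clip(-1.4765) = -1.0
Step 4: Evaluate f.
f(-0.4999, -1.0) = 4.7501


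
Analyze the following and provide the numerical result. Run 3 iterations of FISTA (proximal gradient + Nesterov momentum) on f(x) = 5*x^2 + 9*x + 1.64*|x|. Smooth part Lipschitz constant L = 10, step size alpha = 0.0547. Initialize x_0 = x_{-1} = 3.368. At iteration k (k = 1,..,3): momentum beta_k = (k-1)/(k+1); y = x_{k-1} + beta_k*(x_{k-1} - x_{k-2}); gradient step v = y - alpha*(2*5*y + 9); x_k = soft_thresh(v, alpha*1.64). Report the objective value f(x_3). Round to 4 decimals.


FISTA on f(x) = 5*x^2 + 9*x + 1.64*|x|
L = 10, alpha = 0.0547
Iteration 1: beta = 0.0, y = 3.368 + 0.0*(3.368 - 3.368) = 3.368
  grad(y) = 42.68, v = y - alpha*grad = 1.0334
  prox(v) = soft_thresh(1.0334, 0.0897) = 0.9437
Iteration 2: beta = 0.3333, y = 0.9437 + 0.3333*(0.9437 - 3.368) = 0.1356
  grad(y) = 10.3559, v = y - alpha*grad = -0.4309
  prox(v) = soft_thresh(-0.4309, 0.0897) = -0.3412
Iteration 3: beta = 0.5, y = -0.3412 + 0.5*(-0.3412 - 0.9437) = -0.9836
  grad(y) = -0.836, v = y - alpha*grad = -0.9379
  prox(v) = soft_thresh(-0.9379, 0.0897) = -0.8482
f(x_3) = 5*(-0.8482)^2 + 9*(-0.8482) + 1.64*|-0.8482| = -2.6456


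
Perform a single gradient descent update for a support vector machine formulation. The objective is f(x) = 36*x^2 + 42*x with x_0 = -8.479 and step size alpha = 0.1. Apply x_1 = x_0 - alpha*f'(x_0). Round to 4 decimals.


We compute the gradient at x_0 and apply the update.
f'(x) = 72*x + 42
f'(-8.479) = 72*-8.479 + 42 = -568.488
x_1 = -8.479 - 0.1*-568.488 = 48.3698


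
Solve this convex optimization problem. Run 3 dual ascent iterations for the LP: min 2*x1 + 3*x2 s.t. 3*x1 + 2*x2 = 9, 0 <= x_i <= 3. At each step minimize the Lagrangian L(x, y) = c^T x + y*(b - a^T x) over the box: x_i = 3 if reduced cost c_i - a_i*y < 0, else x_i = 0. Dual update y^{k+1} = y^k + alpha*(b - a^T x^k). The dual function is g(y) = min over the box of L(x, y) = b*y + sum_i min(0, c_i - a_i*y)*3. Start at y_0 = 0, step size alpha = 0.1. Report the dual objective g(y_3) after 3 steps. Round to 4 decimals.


Dual ascent for LP: min 2*x1 + 3*x2, 3*x1 + 2*x2 = 9, 0 <= x_i <= 3
Step 1: y^k = 0.0, reduced costs: (2.0, 3.0)
  x^k = (0.0, 0.0), subgradient = b - a^T x = 9.0
  y^{k+1} = 0.0 + 0.1*9.0 = 0.9
Step 2: y^k = 0.9, reduced costs: (-0.7, 1.2)
  x^k = (3.0, 0.0), subgradient = b - a^T x = 0.0
  y^{k+1} = 0.9 + 0.1*0.0 = 0.9
Step 3: y^k = 0.9, reduced costs: (-0.7, 1.2)
  x^k = (3.0, 0.0), subgradient = b - a^T x = 0.0
  y^{k+1} = 0.9 + 0.1*0.0 = 0.9
Dual objective at y_3 = 0.9: reduced costs (-0.7, 1.2), box minimizer x = (3.0, 0.0)
g(y_3) = b*y + (c1 - a1*y)*x1 + (c2 - a2*y)*x2 = 9*0.9 + (-0.7)*3.0 + 1.2*0.0 = 8.1 - 2.1 + 0.0 = 6.0


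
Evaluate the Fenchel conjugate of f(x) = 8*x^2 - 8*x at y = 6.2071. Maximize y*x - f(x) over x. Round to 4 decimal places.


f*(y) = sup_x {y*x - a*x^2 - b*x} = sup_x {(y-b)*x - a*x^2}
FOC: (y - b) - 2a*x = 0 => x* = (y - b)/(2a)
x* = (6.2071 + 8)/(2*8) = 0.8879
f*(6.2071) = (y-b)^2/(4a) = (6.2071 + 8)^2/(4*8)
= 201.8417/32 = 6.3076


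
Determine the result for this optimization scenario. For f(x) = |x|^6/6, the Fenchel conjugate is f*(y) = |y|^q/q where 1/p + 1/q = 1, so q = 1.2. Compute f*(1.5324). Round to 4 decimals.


The conjugate exponent q satisfies 1/p + 1/q = 1.
p = 6, so q = 6/(6 - 1) = 1.2
|y|^q = 1.5324^1.2 = 1.669
f*(1.5324) = 1.669 / 1.2 = 1.3908


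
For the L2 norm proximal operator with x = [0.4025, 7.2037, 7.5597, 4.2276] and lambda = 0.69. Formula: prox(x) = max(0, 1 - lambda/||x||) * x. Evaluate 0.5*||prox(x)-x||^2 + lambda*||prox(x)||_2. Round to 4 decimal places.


Step 1: Compute ||x||.
||x|| = 11.2728
Step 2: Compute scaling factor.
scale = max(0, 1 - 0.69/11.2728) = 0.9388
Step 3: prox(x) = [0.3779, 6.7628, 7.097, 3.9688]
||prox(x)|| = 10.5828
Step 4: Proximal objective.
0.5*||prox-x||^2 = 0.2381
lambda*||prox|| = 7.3021
Total = 7.5402


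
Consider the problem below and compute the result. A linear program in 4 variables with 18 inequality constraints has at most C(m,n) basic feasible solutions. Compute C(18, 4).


Each vertex corresponds to some choice of n active constraints out of m, so the number of vertices is at most C(m, n) = m! / (n!(m-n)!).
m = 18, n = 4
Numerator: 18 * 17 * 16 * 15
Denominator: 4! = 24
C(18, 4) = 3060


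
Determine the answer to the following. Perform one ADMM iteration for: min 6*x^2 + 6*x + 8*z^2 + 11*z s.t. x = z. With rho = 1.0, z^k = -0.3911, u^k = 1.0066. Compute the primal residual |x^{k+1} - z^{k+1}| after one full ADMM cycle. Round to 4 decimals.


ADMM iteration with rho = 1.0, z^k = -0.3911, u^k = 1.0066
Step 1: x-update.
Minimize 6*x^2 + 6*x + (1.0/2)*(x + 0.3911 + 1.0066)^2
FOC: (2*6 + 1.0)*x = -6 + 1.0*(-0.3911 - 1.0066)
x^{k+1} = -0.5691
Step 2: z-update.
Minimize 8*z^2 + 11*z + (1.0/2)*(-0.5691 - z + 1.0066)^2
FOC: (2*8 + 1.0)*z = -11 + 1.0*(-0.5691 + 1.0066)
z^{k+1} = -0.6213
Step 3: u-update.
u^{k+1} = 1.0066 - 0.5691 + 0.6213 = 1.0589
Step 4: Primal residual = |-0.5691 + 0.6213| = 0.0523


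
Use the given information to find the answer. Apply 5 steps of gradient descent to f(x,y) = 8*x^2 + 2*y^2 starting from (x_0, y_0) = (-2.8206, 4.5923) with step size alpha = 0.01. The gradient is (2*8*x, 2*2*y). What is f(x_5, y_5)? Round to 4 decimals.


Gradient descent on f(x,y) = 8*x^2 + 2*y^2.
Starting point: (-2.8206, 4.5923), alpha = 0.01
Step 1: grad_x = 2*8*-2.8206 = -45.1296, grad_y = 2*2*4.5923 = 18.3692
  x_1 = -2.8206 - 0.01*-45.1296 = -2.3693
  y_1 = 4.5923 - 0.01*18.3692 = 4.4086
Step 2: grad_x = 2*8*-2.3693 = -37.9089, grad_y = 2*2*4.4086 = 17.6344
  x_2 = -2.3693 - 0.01*-37.9089 = -1.9902
  y_2 = 4.4086 - 0.01*17.6344 = 4.2323
Step 3: grad_x = 2*8*-1.9902 = -31.8434, grad_y = 2*2*4.2323 = 16.9291
  x_3 = -1.9902 - 0.01*-31.8434 = -1.6718
  y_3 = 4.2323 - 0.01*16.9291 = 4.063
Step 4: grad_x = 2*8*-1.6718 = -26.7485, grad_y = 2*2*4.063 = 16.2519
  x_4 = -1.6718 - 0.01*-26.7485 = -1.4043
  y_4 = 4.063 - 0.01*16.2519 = 3.9005
Step 5: grad_x = 2*8*-1.4043 = -22.4687, grad_y = 2*2*3.9005 = 15.6018
  x_5 = -1.4043 - 0.01*-22.4687 = -1.1796
  y_5 = 3.9005 - 0.01*15.6018 = 3.7444
f(-1.1796, 3.7444) = 8*(-1.1796)^2 + 2*3.7444^2 = 39.1734
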